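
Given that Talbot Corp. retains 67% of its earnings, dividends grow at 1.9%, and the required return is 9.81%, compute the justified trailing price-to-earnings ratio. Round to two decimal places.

4.25

Payout ratio b = 1 − 0.67 = 0.33.
Justified trailing P/E = b(1+g)/(r−g) = 0.33×(1+0.019)/(0.0981−0.019) = 4.2512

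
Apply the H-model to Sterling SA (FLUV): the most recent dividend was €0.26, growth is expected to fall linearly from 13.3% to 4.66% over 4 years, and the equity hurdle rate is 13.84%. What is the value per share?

H-model: P₀ = D₀[(1+g_L) + H(g_S−g_L)]/(r−g_L), with H = 4/2 = 2.
P₀ = 0.26 × [(1+0.0466) + 2×(0.133−0.0466)] / (0.1384−0.0466)
   = 0.26 × 1.2194 / 0.0918 = 3.4536

€3.45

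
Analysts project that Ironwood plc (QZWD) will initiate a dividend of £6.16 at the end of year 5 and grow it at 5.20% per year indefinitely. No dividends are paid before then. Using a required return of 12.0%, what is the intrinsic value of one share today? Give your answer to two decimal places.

Deferred-dividend DDM. At t=4 the remaining stream is a growing perpetuity with first payment D_5 = 6.16.
V_4 = D_5/(r−g) = 6.16/(0.12−0.052) = 90.5882
P₀ = V_4/(1+r)^4 = 90.5882/(1+0.12)^4 = 57.5705

£57.57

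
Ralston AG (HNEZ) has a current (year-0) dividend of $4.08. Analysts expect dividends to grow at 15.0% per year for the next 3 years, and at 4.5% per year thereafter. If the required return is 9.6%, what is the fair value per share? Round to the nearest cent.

Two-stage DDM. Project D₁…D_3 at 0.15, terminal growth 0.045, discount at r = 0.096.
D_1 = 4.6920
D_2 = 5.3958
D_3 = 6.2052
Terminal value at t=3: TV = D_4/(r−g) = 6.4844/(0.096−0.045) = 127.1451
P₀ = 4.6920/(1+0.096)^1 + 5.3958/(1+0.096)^2 + 6.2052/(1+0.096)^3 + 127.1451/(1+0.096)^3 = 110.0620

$110.06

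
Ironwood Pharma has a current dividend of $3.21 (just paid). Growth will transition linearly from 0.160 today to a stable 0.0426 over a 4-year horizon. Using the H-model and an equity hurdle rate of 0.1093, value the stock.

$61.48

H-model: P₀ = D₀[(1+g_L) + H(g_S−g_L)]/(r−g_L), with H = 4/2 = 2.
P₀ = 3.21 × [(1+0.0426) + 2×(0.16−0.0426)] / (0.1093−0.0426)
   = 3.21 × 1.2774 / 0.0667 = 61.4761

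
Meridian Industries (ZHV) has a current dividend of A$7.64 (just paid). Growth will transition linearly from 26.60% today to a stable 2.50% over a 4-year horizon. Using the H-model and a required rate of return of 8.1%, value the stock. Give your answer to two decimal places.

A$205.60

H-model: P₀ = D₀[(1+g_L) + H(g_S−g_L)]/(r−g_L), with H = 4/2 = 2.
P₀ = 7.64 × [(1+0.025) + 2×(0.266−0.025)] / (0.081−0.025)
   = 7.64 × 1.5070 / 0.056 = 205.5979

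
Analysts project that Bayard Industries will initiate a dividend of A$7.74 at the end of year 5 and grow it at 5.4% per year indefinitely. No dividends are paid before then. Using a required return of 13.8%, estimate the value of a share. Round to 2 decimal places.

A$54.94

Deferred-dividend DDM. At t=4 the remaining stream is a growing perpetuity with first payment D_5 = 7.74.
V_4 = D_5/(r−g) = 7.74/(0.138−0.054) = 92.1429
P₀ = V_4/(1+r)^4 = 92.1429/(1+0.138)^4 = 54.9405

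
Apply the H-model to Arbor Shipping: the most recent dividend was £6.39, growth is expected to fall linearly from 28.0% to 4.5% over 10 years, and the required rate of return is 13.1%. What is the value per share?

H-model: P₀ = D₀[(1+g_L) + H(g_S−g_L)]/(r−g_L), with H = 10/2 = 5.
P₀ = 6.39 × [(1+0.045) + 5×(0.28−0.045)] / (0.131−0.045)
   = 6.39 × 2.2200 / 0.086 = 164.9512

£164.95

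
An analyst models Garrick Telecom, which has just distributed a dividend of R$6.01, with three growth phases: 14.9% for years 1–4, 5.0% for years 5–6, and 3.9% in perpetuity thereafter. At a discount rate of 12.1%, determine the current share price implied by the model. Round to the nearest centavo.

R$111.35

Three-stage DDM. Project D₁…D_6; terminal Gordon value at t=6 with g = 0.039; discount at r = 0.121.
D_1 = 6.9055
D_2 = 7.9344
D_3 = 9.1166
D_4 = 10.4750
D_5 = 10.9988
D_6 = 11.5487
TV_6 = 11.9991/(0.121−0.039) = 146.3305
P₀ = Σ Dₜ/(1+r)ᵗ + TV_6/(1+r)^6 = 111.3517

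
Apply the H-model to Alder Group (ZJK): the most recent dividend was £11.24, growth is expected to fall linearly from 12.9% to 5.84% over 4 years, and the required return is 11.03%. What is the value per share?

£259.80

H-model: P₀ = D₀[(1+g_L) + H(g_S−g_L)]/(r−g_L), with H = 4/2 = 2.
P₀ = 11.24 × [(1+0.0584) + 2×(0.129−0.0584)] / (0.1103−0.0584)
   = 11.24 × 1.1996 / 0.0519 = 259.7978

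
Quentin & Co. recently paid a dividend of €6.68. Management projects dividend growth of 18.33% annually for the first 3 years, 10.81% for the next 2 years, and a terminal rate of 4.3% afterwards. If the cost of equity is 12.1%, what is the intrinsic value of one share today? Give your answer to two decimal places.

€140.45

Three-stage DDM. Project D₁…D_5; terminal Gordon value at t=5 with g = 0.043; discount at r = 0.121.
D_1 = 7.9044
D_2 = 9.3533
D_3 = 11.0678
D_4 = 12.2642
D_5 = 13.5900
TV_5 = 14.1744/(0.121−0.043) = 181.7225
P₀ = Σ Dₜ/(1+r)ᵗ + TV_5/(1+r)^5 = 140.4496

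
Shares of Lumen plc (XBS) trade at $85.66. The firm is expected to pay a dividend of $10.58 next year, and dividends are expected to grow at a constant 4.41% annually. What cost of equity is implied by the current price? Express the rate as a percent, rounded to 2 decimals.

Rearranging the constant-growth DDM: r = D₁/P₀ + g.
r = 10.5800 / 85.66 + 0.0441 = 0.12351 + 0.0441 = 0.16761

16.76%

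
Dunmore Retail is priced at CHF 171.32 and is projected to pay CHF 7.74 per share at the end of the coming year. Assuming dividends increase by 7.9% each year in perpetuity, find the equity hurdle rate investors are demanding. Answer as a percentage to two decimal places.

12.42%

Rearranging the constant-growth DDM: r = D₁/P₀ + g.
r = 7.7400 / 171.32 + 0.079 = 0.04518 + 0.079 = 0.12418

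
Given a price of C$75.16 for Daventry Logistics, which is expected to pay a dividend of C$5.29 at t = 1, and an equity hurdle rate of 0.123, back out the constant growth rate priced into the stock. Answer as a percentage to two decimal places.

From P₀ = D₁/(r − g), the implied growth is g = r − D₁/P₀.
g = 0.123 − 5.29/75.16 = 0.123 − 0.07038 = 0.05262

5.26%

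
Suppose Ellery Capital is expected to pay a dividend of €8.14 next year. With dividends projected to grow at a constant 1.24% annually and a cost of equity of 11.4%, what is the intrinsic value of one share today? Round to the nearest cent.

Gordon growth model: P₀ = D₁/(r − g), with D₁ = 8.14 given directly.
P₀ = 8.1400 / (0.114 − 0.0124) = 8.1400 / 0.1016 = 80.1181

€80.12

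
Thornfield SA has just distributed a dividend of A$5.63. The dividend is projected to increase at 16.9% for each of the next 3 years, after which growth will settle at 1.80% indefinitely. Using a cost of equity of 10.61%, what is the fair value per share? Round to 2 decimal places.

A$95.68

Two-stage DDM. Project D₁…D_3 at 0.169, terminal growth 0.018, discount at r = 0.1061.
D_1 = 6.5815
D_2 = 7.6937
D_3 = 8.9940
Terminal value at t=3: TV = D_4/(r−g) = 9.1559/(0.1061−0.018) = 103.9259
P₀ = 6.5815/(1+0.1061)^1 + 7.6937/(1+0.1061)^2 + 8.9940/(1+0.1061)^3 + 103.9259/(1+0.1061)^3 = 95.6812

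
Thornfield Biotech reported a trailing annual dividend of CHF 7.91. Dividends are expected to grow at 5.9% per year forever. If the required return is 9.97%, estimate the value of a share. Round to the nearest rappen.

CHF 205.82

Gordon growth model: P₀ = D₁/(r − g). D₁ = 7.91 × (1 + 0.059) = 8.3767.
P₀ = 8.3767 / (0.0997 − 0.059) = 8.3767 / 0.0407 = 205.8155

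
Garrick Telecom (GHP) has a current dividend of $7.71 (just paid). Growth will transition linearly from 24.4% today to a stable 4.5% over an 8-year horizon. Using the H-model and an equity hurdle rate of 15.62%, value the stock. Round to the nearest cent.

$127.64

H-model: P₀ = D₀[(1+g_L) + H(g_S−g_L)]/(r−g_L), with H = 8/2 = 4.
P₀ = 7.71 × [(1+0.045) + 4×(0.244−0.045)] / (0.1562−0.045)
   = 7.71 × 1.8410 / 0.1112 = 127.6449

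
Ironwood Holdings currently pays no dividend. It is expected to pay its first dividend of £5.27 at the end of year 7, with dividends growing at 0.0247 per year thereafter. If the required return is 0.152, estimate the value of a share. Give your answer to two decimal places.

Deferred-dividend DDM. At t=6 the remaining stream is a growing perpetuity with first payment D_7 = 5.27.
V_6 = D_7/(r−g) = 5.27/(0.152−0.0247) = 41.3983
P₀ = V_6/(1+r)^6 = 41.3983/(1+0.152)^6 = 17.7120

£17.71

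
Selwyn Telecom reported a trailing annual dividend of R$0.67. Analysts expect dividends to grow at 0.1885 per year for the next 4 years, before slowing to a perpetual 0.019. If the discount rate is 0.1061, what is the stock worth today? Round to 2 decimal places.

Two-stage DDM. Project D₁…D_4 at 0.1885, terminal growth 0.019, discount at r = 0.1061.
D_1 = 0.7963
D_2 = 0.9464
D_3 = 1.1248
D_4 = 1.3368
Terminal value at t=4: TV = D_5/(r−g) = 1.3622/(0.1061−0.019) = 15.6397
P₀ = 0.7963/(1+0.1061)^1 + 0.9464/(1+0.1061)^2 + 1.1248/(1+0.1061)^3 + 1.3368/(1+0.1061)^4 + 15.6397/(1+0.1061)^4 = 13.6661

R$13.67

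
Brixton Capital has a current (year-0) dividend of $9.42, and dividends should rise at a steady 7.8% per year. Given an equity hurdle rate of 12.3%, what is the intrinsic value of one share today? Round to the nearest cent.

Gordon growth model: P₀ = D₁/(r − g). D₁ = 9.42 × (1 + 0.078) = 10.1548.
P₀ = 10.1548 / (0.123 − 0.078) = 10.1548 / 0.045 = 225.6613

$225.66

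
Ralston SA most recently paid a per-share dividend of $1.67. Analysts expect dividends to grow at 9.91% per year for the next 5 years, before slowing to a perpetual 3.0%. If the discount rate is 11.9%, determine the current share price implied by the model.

Two-stage DDM. Project D₁…D_5 at 0.0991, terminal growth 0.03, discount at r = 0.119.
D_1 = 1.8355
D_2 = 2.0174
D_3 = 2.2173
D_4 = 2.4371
D_5 = 2.6786
Terminal value at t=5: TV = D_6/(r−g) = 2.7589/(0.119−0.03) = 30.9991
P₀ = 1.8355/(1+0.119)^1 + 2.0174/(1+0.119)^2 + 2.2173/(1+0.119)^3 + 2.4371/(1+0.119)^4 + 2.6786/(1+0.119)^5 + 30.9991/(1+0.119)^5 = 25.5834

$25.58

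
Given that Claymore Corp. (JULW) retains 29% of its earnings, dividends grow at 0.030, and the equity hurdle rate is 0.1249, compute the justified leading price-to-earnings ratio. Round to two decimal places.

7.48

Payout ratio b = 1 − 0.29 = 0.71.
Justified leading P/E = b/(r−g) = 0.71/(0.1249−0.03) = 7.4816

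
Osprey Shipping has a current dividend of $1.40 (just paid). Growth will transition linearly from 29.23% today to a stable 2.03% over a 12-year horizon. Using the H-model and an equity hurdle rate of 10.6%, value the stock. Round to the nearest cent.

H-model: P₀ = D₀[(1+g_L) + H(g_S−g_L)]/(r−g_L), with H = 12/2 = 6.
P₀ = 1.40 × [(1+0.0203) + 6×(0.2923−0.0203)] / (0.106−0.0203)
   = 1.40 × 2.6523 / 0.0857 = 43.3281

$43.33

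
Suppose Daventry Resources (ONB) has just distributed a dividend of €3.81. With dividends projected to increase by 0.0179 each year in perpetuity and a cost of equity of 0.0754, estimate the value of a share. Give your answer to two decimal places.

Gordon growth model: P₀ = D₁/(r − g). D₁ = 3.81 × (1 + 0.0179) = 3.8782.
P₀ = 3.8782 / (0.0754 − 0.0179) = 3.8782 / 0.0575 = 67.4469

€67.45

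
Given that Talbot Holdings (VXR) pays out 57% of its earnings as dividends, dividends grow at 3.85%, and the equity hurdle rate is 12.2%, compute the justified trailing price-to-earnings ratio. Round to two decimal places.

7.09

Justified trailing P/E = b(1+g)/(r−g) = 0.57×(1+0.0385)/(0.122−0.0385) = 7.0892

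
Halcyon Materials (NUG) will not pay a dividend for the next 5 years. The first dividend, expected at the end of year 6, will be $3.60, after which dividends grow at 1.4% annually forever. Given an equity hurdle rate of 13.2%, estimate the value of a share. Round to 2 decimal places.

$16.41

Deferred-dividend DDM. At t=5 the remaining stream is a growing perpetuity with first payment D_6 = 3.60.
V_5 = D_6/(r−g) = 3.60/(0.132−0.014) = 30.5085
P₀ = V_5/(1+r)^5 = 30.5085/(1+0.132)^5 = 16.4130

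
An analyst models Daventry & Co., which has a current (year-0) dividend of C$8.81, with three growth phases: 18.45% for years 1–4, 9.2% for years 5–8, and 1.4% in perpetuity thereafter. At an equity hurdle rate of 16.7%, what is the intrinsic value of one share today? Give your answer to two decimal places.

C$115.86

Three-stage DDM. Project D₁…D_8; terminal Gordon value at t=8 with g = 0.014; discount at r = 0.167.
D_1 = 10.4354
D_2 = 12.3608
D_3 = 14.6413
D_4 = 17.3427
D_5 = 18.9382
D_6 = 20.6805
D_7 = 22.5831
D_8 = 24.6608
TV_8 = 25.0060/(0.167−0.014) = 163.4381
P₀ = Σ Dₜ/(1+r)ᵗ + TV_8/(1+r)^8 = 115.8577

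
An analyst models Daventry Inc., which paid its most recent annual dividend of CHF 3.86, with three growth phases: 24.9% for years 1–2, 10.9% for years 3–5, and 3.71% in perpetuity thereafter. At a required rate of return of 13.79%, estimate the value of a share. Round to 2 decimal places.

CHF 66.44

Three-stage DDM. Project D₁…D_5; terminal Gordon value at t=5 with g = 0.0371; discount at r = 0.1379.
D_1 = 4.8211
D_2 = 6.0216
D_3 = 6.6780
D_4 = 7.4059
D_5 = 8.2131
TV_5 = 8.5178/(0.1379−0.0371) = 84.5020
P₀ = Σ Dₜ/(1+r)ᵗ + TV_5/(1+r)^5 = 66.4365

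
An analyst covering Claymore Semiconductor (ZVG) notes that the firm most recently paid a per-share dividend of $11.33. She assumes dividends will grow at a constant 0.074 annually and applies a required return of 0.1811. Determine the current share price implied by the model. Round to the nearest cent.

$113.62

Gordon growth model: P₀ = D₁/(r − g). D₁ = 11.33 × (1 + 0.074) = 12.1684.
P₀ = 12.1684 / (0.1811 − 0.074) = 12.1684 / 0.1071 = 113.6174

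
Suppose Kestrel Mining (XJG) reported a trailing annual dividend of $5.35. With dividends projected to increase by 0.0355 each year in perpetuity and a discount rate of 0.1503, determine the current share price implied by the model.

Gordon growth model: P₀ = D₁/(r − g). D₁ = 5.35 × (1 + 0.0355) = 5.5399.
P₀ = 5.5399 / (0.1503 − 0.0355) = 5.5399 / 0.1148 = 48.2572

$48.26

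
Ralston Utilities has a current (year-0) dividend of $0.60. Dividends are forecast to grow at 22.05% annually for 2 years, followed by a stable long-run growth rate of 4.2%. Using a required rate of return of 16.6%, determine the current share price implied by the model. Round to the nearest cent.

$6.81

Two-stage DDM. Project D₁…D_2 at 0.2205, terminal growth 0.042, discount at r = 0.166.
D_1 = 0.7323
D_2 = 0.8938
Terminal value at t=2: TV = D_3/(r−g) = 0.9313/(0.166−0.042) = 7.5106
P₀ = 0.7323/(1+0.166)^1 + 0.8938/(1+0.166)^2 + 7.5106/(1+0.166)^2 = 6.8097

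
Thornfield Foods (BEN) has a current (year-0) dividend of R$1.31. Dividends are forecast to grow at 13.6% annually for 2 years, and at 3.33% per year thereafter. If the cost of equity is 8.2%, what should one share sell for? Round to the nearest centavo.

Two-stage DDM. Project D₁…D_2 at 0.136, terminal growth 0.0333, discount at r = 0.082.
D_1 = 1.4882
D_2 = 1.6905
Terminal value at t=2: TV = D_3/(r−g) = 1.7468/(0.082−0.0333) = 35.8695
P₀ = 1.4882/(1+0.082)^1 + 1.6905/(1+0.082)^2 + 35.8695/(1+0.082)^2 = 33.4581

R$33.46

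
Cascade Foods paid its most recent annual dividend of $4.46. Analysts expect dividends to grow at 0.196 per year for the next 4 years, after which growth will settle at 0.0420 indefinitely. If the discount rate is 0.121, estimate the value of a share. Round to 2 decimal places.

$97.25

Two-stage DDM. Project D₁…D_4 at 0.196, terminal growth 0.042, discount at r = 0.121.
D_1 = 5.3342
D_2 = 6.3797
D_3 = 7.6301
D_4 = 9.1256
Terminal value at t=4: TV = D_5/(r−g) = 9.5088/(0.121−0.042) = 120.3650
P₀ = 5.3342/(1+0.121)^1 + 6.3797/(1+0.121)^2 + 7.6301/(1+0.121)^3 + 9.1256/(1+0.121)^4 + 120.3650/(1+0.121)^4 = 97.2519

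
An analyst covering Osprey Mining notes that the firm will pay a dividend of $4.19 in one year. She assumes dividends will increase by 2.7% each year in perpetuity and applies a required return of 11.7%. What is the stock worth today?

$46.56

Gordon growth model: P₀ = D₁/(r − g), with D₁ = 4.19 given directly.
P₀ = 4.1900 / (0.117 − 0.027) = 4.1900 / 0.09 = 46.5556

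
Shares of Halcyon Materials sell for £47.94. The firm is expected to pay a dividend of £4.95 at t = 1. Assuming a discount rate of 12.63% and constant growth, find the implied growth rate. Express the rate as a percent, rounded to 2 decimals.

2.30%

From P₀ = D₁/(r − g), the implied growth is g = r − D₁/P₀.
g = 0.1263 − 4.95/47.94 = 0.1263 − 0.10325 = 0.02305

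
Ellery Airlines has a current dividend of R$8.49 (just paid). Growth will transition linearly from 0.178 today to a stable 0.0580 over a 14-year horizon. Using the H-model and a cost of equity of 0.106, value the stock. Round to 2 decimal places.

H-model: P₀ = D₀[(1+g_L) + H(g_S−g_L)]/(r−g_L), with H = 14/2 = 7.
P₀ = 8.49 × [(1+0.058) + 7×(0.178−0.058)] / (0.106−0.058)
   = 8.49 × 1.8980 / 0.048 = 335.7088

R$335.71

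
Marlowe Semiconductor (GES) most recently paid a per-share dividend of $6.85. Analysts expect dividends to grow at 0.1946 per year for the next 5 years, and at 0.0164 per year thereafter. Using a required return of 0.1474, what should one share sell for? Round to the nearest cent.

$103.73

Two-stage DDM. Project D₁…D_5 at 0.1946, terminal growth 0.0164, discount at r = 0.1474.
D_1 = 8.1830
D_2 = 9.7754
D_3 = 11.6777
D_4 = 13.9502
D_5 = 16.6649
Terminal value at t=5: TV = D_6/(r−g) = 16.9382/(0.1474−0.0164) = 129.2994
P₀ = 8.1830/(1+0.1474)^1 + 9.7754/(1+0.1474)^2 + 11.6777/(1+0.1474)^3 + 13.9502/(1+0.1474)^4 + 16.6649/(1+0.1474)^5 + 129.2994/(1+0.1474)^5 = 103.7322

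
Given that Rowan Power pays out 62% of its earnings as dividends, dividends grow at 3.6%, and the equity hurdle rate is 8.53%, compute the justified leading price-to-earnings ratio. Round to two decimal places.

Justified leading P/E = b/(r−g) = 0.62/(0.0853−0.036) = 12.5761

12.58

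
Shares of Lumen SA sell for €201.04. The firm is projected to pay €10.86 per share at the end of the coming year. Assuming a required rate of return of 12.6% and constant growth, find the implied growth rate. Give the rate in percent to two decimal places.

7.20%

From P₀ = D₁/(r − g), the implied growth is g = r − D₁/P₀.
g = 0.126 − 10.86/201.04 = 0.126 − 0.05402 = 0.07198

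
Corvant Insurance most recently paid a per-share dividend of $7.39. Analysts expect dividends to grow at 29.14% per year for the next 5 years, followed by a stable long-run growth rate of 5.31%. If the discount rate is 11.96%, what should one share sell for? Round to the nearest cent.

$296.80

Two-stage DDM. Project D₁…D_5 at 0.2914, terminal growth 0.0531, discount at r = 0.1196.
D_1 = 9.5434
D_2 = 12.3244
D_3 = 15.9157
D_4 = 20.5536
D_5 = 26.5429
Terminal value at t=5: TV = D_6/(r−g) = 27.9523/(0.1196−0.0531) = 420.3357
P₀ = 9.5434/(1+0.1196)^1 + 12.3244/(1+0.1196)^2 + 15.9157/(1+0.1196)^3 + 20.5536/(1+0.1196)^4 + 26.5429/(1+0.1196)^5 + 420.3357/(1+0.1196)^5 = 296.8017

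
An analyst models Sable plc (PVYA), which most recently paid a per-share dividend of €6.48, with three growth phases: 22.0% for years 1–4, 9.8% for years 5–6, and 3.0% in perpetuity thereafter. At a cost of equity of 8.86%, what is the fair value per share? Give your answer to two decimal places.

€238.24

Three-stage DDM. Project D₁…D_6; terminal Gordon value at t=6 with g = 0.03; discount at r = 0.0886.
D_1 = 7.9056
D_2 = 9.6448
D_3 = 11.7667
D_4 = 14.3554
D_5 = 15.7622
D_6 = 17.3069
TV_6 = 17.8261/(0.0886−0.03) = 304.1996
P₀ = Σ Dₜ/(1+r)ᵗ + TV_6/(1+r)^6 = 238.2424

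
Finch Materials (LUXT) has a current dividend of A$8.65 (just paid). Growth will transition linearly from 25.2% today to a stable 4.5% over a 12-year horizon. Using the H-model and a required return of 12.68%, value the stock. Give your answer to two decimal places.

A$241.84

H-model: P₀ = D₀[(1+g_L) + H(g_S−g_L)]/(r−g_L), with H = 12/2 = 6.
P₀ = 8.65 × [(1+0.045) + 6×(0.252−0.045)] / (0.1268−0.045)
   = 8.65 × 2.2870 / 0.0818 = 241.8405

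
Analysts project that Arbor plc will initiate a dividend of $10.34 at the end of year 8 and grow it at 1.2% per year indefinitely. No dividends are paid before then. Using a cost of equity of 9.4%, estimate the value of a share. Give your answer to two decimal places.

Deferred-dividend DDM. At t=7 the remaining stream is a growing perpetuity with first payment D_8 = 10.34.
V_7 = D_8/(r−g) = 10.34/(0.094−0.012) = 126.0976
P₀ = V_7/(1+r)^7 = 126.0976/(1+0.094)^7 = 67.2335

$67.23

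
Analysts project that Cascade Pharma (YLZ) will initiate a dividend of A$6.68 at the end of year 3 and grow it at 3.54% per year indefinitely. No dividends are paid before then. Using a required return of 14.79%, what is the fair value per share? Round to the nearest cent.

A$45.06

Deferred-dividend DDM. At t=2 the remaining stream is a growing perpetuity with first payment D_3 = 6.68.
V_2 = D_3/(r−g) = 6.68/(0.1479−0.0354) = 59.3778
P₀ = V_2/(1+r)^2 = 59.3778/(1+0.1479)^2 = 45.0626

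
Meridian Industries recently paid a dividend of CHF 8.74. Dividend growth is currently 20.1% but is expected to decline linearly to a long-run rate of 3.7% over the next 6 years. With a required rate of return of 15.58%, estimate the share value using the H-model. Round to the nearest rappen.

H-model: P₀ = D₀[(1+g_L) + H(g_S−g_L)]/(r−g_L), with H = 6/2 = 3.
P₀ = 8.74 × [(1+0.037) + 3×(0.201−0.037)] / (0.1558−0.037)
   = 8.74 × 1.5290 / 0.1188 = 112.4870

CHF 112.49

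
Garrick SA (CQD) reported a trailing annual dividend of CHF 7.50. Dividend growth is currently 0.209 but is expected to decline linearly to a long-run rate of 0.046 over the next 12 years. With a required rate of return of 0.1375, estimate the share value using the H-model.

CHF 165.90

H-model: P₀ = D₀[(1+g_L) + H(g_S−g_L)]/(r−g_L), with H = 12/2 = 6.
P₀ = 7.50 × [(1+0.046) + 6×(0.209−0.046)] / (0.1375−0.046)
   = 7.50 × 2.0240 / 0.0915 = 165.9016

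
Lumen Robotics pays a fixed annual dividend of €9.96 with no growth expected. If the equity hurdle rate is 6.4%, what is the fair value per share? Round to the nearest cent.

Zero-growth DDM (perpetuity): P₀ = D/r = 9.96 / 0.064 = 155.6250

€155.62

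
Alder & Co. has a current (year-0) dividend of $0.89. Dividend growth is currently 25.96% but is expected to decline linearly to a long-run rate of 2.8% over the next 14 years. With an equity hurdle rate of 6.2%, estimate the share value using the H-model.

$69.35

H-model: P₀ = D₀[(1+g_L) + H(g_S−g_L)]/(r−g_L), with H = 14/2 = 7.
P₀ = 0.89 × [(1+0.028) + 7×(0.2596−0.028)] / (0.062−0.028)
   = 0.89 × 2.6492 / 0.034 = 69.3467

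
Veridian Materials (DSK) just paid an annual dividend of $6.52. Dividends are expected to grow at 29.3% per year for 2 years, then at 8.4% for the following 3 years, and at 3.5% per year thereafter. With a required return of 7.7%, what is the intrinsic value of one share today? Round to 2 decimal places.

$281.91

Three-stage DDM. Project D₁…D_5; terminal Gordon value at t=5 with g = 0.035; discount at r = 0.077.
D_1 = 8.4304
D_2 = 10.9005
D_3 = 11.8161
D_4 = 12.8086
D_5 = 13.8846
TV_5 = 14.3705/(0.077−0.035) = 342.1555
P₀ = Σ Dₜ/(1+r)ᵗ + TV_5/(1+r)^5 = 281.9124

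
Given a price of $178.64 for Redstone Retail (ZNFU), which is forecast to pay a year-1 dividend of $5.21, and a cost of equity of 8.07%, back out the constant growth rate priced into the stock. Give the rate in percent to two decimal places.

5.15%

From P₀ = D₁/(r − g), the implied growth is g = r − D₁/P₀.
g = 0.0807 − 5.21/178.64 = 0.0807 − 0.02916 = 0.05154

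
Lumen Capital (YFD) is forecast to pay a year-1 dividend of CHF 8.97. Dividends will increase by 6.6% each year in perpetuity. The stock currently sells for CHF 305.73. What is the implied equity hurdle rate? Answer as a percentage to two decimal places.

9.53%

Rearranging the constant-growth DDM: r = D₁/P₀ + g.
r = 8.9700 / 305.73 + 0.066 = 0.02934 + 0.066 = 0.09534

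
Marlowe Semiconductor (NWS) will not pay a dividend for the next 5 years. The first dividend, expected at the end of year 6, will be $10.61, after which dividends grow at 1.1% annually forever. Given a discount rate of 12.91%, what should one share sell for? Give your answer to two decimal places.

Deferred-dividend DDM. At t=5 the remaining stream is a growing perpetuity with first payment D_6 = 10.61.
V_5 = D_6/(r−g) = 10.61/(0.1291−0.011) = 89.8391
P₀ = V_5/(1+r)^5 = 89.8391/(1+0.1291)^5 = 48.9557

$48.96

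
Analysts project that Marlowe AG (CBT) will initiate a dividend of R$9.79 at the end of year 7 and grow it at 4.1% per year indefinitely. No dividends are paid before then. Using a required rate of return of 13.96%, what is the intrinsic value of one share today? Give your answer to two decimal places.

R$45.33

Deferred-dividend DDM. At t=6 the remaining stream is a growing perpetuity with first payment D_7 = 9.79.
V_6 = D_7/(r−g) = 9.79/(0.1396−0.041) = 99.2901
P₀ = V_6/(1+r)^6 = 99.2901/(1+0.1396)^6 = 45.3306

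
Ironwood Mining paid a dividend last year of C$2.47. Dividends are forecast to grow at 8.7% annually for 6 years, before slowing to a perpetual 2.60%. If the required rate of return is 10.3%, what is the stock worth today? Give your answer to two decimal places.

C$44.23

Two-stage DDM. Project D₁…D_6 at 0.087, terminal growth 0.026, discount at r = 0.103.
D_1 = 2.6849
D_2 = 2.9185
D_3 = 3.1724
D_4 = 3.4484
D_5 = 3.7484
D_6 = 4.0745
Terminal value at t=6: TV = D_7/(r−g) = 4.1804/(0.103−0.026) = 54.2914
P₀ = 2.6849/(1+0.103)^1 + 2.9185/(1+0.103)^2 + 3.1724/(1+0.103)^3 + 3.4484/(1+0.103)^4 + 3.7484/(1+0.103)^5 + 4.0745/(1+0.103)^6 + 54.2914/(1+0.103)^6 = 44.2348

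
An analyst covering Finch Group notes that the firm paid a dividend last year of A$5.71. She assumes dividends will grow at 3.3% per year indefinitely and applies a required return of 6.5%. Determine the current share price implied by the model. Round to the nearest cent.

Gordon growth model: P₀ = D₁/(r − g). D₁ = 5.71 × (1 + 0.033) = 5.8984.
P₀ = 5.8984 / (0.065 − 0.033) = 5.8984 / 0.032 = 184.3259

A$184.33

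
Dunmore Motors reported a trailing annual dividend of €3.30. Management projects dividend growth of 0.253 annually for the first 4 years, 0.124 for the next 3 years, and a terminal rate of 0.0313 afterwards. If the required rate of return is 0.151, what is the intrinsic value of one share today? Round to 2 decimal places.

Three-stage DDM. Project D₁…D_7; terminal Gordon value at t=7 with g = 0.0313; discount at r = 0.151.
D_1 = 4.1349
D_2 = 5.1810
D_3 = 6.4918
D_4 = 8.1343
D_5 = 9.1429
D_6 = 10.2766
D_7 = 11.5509
TV_7 = 11.9125/(0.151−0.0313) = 99.5195
P₀ = Σ Dₜ/(1+r)ᵗ + TV_7/(1+r)^7 = 66.8431

€66.84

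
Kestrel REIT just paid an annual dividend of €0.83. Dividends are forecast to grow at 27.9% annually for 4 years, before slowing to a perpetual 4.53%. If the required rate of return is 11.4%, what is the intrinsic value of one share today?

Two-stage DDM. Project D₁…D_4 at 0.279, terminal growth 0.0453, discount at r = 0.114.
D_1 = 1.0616
D_2 = 1.3577
D_3 = 1.7366
D_4 = 2.2211
Terminal value at t=4: TV = D_5/(r−g) = 2.3217/(0.114−0.0453) = 33.7944
P₀ = 1.0616/(1+0.114)^1 + 1.3577/(1+0.114)^2 + 1.7366/(1+0.114)^3 + 2.2211/(1+0.114)^4 + 33.7944/(1+0.114)^4 = 26.6887

€26.69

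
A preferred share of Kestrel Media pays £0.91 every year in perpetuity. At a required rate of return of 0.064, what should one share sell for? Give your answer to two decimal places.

£14.22

Zero-growth DDM (perpetuity): P₀ = D/r = 0.91 / 0.064 = 14.2188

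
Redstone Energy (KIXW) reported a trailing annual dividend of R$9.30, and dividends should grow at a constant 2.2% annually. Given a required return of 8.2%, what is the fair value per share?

Gordon growth model: P₀ = D₁/(r − g). D₁ = 9.30 × (1 + 0.022) = 9.5046.
P₀ = 9.5046 / (0.082 − 0.022) = 9.5046 / 0.06 = 158.4100

R$158.41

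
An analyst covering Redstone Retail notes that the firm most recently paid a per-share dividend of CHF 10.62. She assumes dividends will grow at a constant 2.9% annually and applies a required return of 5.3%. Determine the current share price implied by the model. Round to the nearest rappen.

CHF 455.33

Gordon growth model: P₀ = D₁/(r − g). D₁ = 10.62 × (1 + 0.029) = 10.9280.
P₀ = 10.9280 / (0.053 − 0.029) = 10.9280 / 0.024 = 455.3325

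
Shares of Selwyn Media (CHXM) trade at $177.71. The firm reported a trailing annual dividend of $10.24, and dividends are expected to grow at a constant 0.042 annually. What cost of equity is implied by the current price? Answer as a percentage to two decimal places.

Rearranging the constant-growth DDM: r = D₁/P₀ + g.
D₁ = 10.24 × (1 + 0.042) = 10.6701.
r = 10.6701 / 177.71 + 0.042 = 0.06004 + 0.042 = 0.10204

10.20%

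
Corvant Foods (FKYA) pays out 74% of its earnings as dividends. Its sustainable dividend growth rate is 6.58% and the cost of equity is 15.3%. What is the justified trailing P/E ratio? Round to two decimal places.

Justified trailing P/E = b(1+g)/(r−g) = 0.74×(1+0.0658)/(0.153−0.0658) = 9.0446

9.04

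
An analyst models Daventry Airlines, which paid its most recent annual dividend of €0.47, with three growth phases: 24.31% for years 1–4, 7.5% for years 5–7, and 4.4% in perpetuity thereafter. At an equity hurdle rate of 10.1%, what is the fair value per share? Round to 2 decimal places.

€17.78

Three-stage DDM. Project D₁…D_7; terminal Gordon value at t=7 with g = 0.044; discount at r = 0.101.
D_1 = 0.5843
D_2 = 0.7263
D_3 = 0.9029
D_4 = 1.1223
D_5 = 1.2065
D_6 = 1.2970
D_7 = 1.3943
TV_7 = 1.4556/(0.101−0.044) = 25.5372
P₀ = Σ Dₜ/(1+r)ᵗ + TV_7/(1+r)^7 = 17.7764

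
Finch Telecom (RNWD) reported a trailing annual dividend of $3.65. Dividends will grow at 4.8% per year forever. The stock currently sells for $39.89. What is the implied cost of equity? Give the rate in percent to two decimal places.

Rearranging the constant-growth DDM: r = D₁/P₀ + g.
D₁ = 3.65 × (1 + 0.048) = 3.8252.
r = 3.8252 / 39.89 + 0.048 = 0.09589 + 0.048 = 0.14389

14.39%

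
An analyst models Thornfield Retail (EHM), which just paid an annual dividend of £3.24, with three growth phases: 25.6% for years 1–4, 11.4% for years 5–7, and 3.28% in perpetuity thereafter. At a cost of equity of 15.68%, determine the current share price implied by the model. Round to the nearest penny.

£62.01

Three-stage DDM. Project D₁…D_7; terminal Gordon value at t=7 with g = 0.0328; discount at r = 0.1568.
D_1 = 4.0694
D_2 = 5.1112
D_3 = 6.4197
D_4 = 8.0631
D_5 = 8.9823
D_6 = 10.0063
D_7 = 11.1470
TV_7 = 11.5127/(0.1568−0.0328) = 92.8440
P₀ = Σ Dₜ/(1+r)ᵗ + TV_7/(1+r)^7 = 62.0123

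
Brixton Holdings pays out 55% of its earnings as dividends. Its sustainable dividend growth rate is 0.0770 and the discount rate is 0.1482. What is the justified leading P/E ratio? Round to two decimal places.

7.72

Justified leading P/E = b/(r−g) = 0.55/(0.1482−0.077) = 7.7247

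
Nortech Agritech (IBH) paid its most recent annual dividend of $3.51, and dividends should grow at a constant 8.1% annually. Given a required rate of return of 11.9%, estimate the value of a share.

$99.85

Gordon growth model: P₀ = D₁/(r − g). D₁ = 3.51 × (1 + 0.081) = 3.7943.
P₀ = 3.7943 / (0.119 − 0.081) = 3.7943 / 0.038 = 99.8503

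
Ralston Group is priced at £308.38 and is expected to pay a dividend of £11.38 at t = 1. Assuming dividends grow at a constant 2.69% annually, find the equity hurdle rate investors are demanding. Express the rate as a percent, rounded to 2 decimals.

Rearranging the constant-growth DDM: r = D₁/P₀ + g.
r = 11.3800 / 308.38 + 0.0269 = 0.03690 + 0.0269 = 0.06380

6.38%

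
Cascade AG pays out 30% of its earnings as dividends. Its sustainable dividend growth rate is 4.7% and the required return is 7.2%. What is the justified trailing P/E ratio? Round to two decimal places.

12.56

Justified trailing P/E = b(1+g)/(r−g) = 0.30×(1+0.047)/(0.072−0.047) = 12.5640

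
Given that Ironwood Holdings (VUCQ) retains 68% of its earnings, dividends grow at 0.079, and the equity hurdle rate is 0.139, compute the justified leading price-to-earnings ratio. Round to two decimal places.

5.33

Payout ratio b = 1 − 0.68 = 0.32.
Justified leading P/E = b/(r−g) = 0.32/(0.139−0.079) = 5.3333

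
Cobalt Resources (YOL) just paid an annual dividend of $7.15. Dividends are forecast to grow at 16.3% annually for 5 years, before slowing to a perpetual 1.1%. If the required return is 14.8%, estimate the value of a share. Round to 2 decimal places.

$93.48

Two-stage DDM. Project D₁…D_5 at 0.163, terminal growth 0.011, discount at r = 0.148.
D_1 = 8.3155
D_2 = 9.6709
D_3 = 11.2472
D_4 = 13.0805
D_5 = 15.2126
Terminal value at t=5: TV = D_6/(r−g) = 15.3800/(0.148−0.011) = 112.2626
P₀ = 8.3155/(1+0.148)^1 + 9.6709/(1+0.148)^2 + 11.2472/(1+0.148)^3 + 13.0805/(1+0.148)^4 + 15.2126/(1+0.148)^5 + 112.2626/(1+0.148)^5 = 93.4783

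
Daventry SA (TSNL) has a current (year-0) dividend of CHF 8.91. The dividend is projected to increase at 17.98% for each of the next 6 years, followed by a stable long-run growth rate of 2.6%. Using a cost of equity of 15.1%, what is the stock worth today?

CHF 143.16

Two-stage DDM. Project D₁…D_6 at 0.1798, terminal growth 0.026, discount at r = 0.151.
D_1 = 10.5120
D_2 = 12.4021
D_3 = 14.6320
D_4 = 17.2628
D_5 = 20.3667
D_6 = 24.0286
Terminal value at t=6: TV = D_7/(r−g) = 24.6533/(0.151−0.026) = 197.2266
P₀ = 10.5120/(1+0.151)^1 + 12.4021/(1+0.151)^2 + 14.6320/(1+0.151)^3 + 17.2628/(1+0.151)^4 + 20.3667/(1+0.151)^5 + 24.0286/(1+0.151)^6 + 197.2266/(1+0.151)^6 = 143.1650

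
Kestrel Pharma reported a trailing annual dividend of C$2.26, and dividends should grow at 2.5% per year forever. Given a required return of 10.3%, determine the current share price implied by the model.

Gordon growth model: P₀ = D₁/(r − g). D₁ = 2.26 × (1 + 0.025) = 2.3165.
P₀ = 2.3165 / (0.103 − 0.025) = 2.3165 / 0.078 = 29.6987

C$29.70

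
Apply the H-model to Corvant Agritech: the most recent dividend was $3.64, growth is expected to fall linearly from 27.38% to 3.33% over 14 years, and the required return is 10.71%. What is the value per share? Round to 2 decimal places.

$134.00

H-model: P₀ = D₀[(1+g_L) + H(g_S−g_L)]/(r−g_L), with H = 14/2 = 7.
P₀ = 3.64 × [(1+0.0333) + 7×(0.2738−0.0333)] / (0.1071−0.0333)
   = 3.64 × 2.7168 / 0.0738 = 133.9993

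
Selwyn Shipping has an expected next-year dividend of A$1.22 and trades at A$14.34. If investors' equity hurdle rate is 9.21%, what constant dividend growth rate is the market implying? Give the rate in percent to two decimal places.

From P₀ = D₁/(r − g), the implied growth is g = r − D₁/P₀.
g = 0.0921 − 1.22/14.34 = 0.0921 − 0.08508 = 0.00702

0.70%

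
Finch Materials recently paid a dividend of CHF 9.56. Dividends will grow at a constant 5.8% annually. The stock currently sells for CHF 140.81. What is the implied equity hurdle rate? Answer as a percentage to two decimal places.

Rearranging the constant-growth DDM: r = D₁/P₀ + g.
D₁ = 9.56 × (1 + 0.058) = 10.1145.
r = 10.1145 / 140.81 + 0.058 = 0.07183 + 0.058 = 0.12983

12.98%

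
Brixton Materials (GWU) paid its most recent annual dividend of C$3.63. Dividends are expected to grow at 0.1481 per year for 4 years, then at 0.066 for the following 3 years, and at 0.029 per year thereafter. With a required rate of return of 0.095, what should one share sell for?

C$91.95

Three-stage DDM. Project D₁…D_7; terminal Gordon value at t=7 with g = 0.029; discount at r = 0.095.
D_1 = 4.1676
D_2 = 4.7848
D_3 = 5.4935
D_4 = 6.3070
D_5 = 6.7233
D_6 = 7.1670
D_7 = 7.6401
TV_7 = 7.8616/(0.095−0.029) = 119.1156
P₀ = Σ Dₜ/(1+r)ᵗ + TV_7/(1+r)^7 = 91.9498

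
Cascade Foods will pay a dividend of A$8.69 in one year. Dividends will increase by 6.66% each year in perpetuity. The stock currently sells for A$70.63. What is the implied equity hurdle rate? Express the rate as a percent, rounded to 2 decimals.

Rearranging the constant-growth DDM: r = D₁/P₀ + g.
r = 8.6900 / 70.63 + 0.0666 = 0.12304 + 0.0666 = 0.18964

18.96%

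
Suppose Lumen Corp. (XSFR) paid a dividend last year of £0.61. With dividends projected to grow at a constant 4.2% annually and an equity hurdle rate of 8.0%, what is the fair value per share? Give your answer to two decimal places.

Gordon growth model: P₀ = D₁/(r − g). D₁ = 0.61 × (1 + 0.042) = 0.6356.
P₀ = 0.6356 / (0.08 − 0.042) = 0.6356 / 0.038 = 16.7268

£16.73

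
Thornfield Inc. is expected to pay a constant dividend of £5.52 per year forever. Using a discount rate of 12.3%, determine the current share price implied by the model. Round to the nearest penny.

Zero-growth DDM (perpetuity): P₀ = D/r = 5.52 / 0.123 = 44.8780

£44.88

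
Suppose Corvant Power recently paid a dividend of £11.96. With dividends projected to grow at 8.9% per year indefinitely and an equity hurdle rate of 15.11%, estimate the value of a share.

Gordon growth model: P₀ = D₁/(r − g). D₁ = 11.96 × (1 + 0.089) = 13.0244.
P₀ = 13.0244 / (0.1511 − 0.089) = 13.0244 / 0.0621 = 209.7333

£209.73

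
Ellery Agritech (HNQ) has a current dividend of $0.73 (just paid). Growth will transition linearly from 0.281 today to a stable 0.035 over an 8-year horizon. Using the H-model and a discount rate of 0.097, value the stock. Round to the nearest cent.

H-model: P₀ = D₀[(1+g_L) + H(g_S−g_L)]/(r−g_L), with H = 8/2 = 4.
P₀ = 0.73 × [(1+0.035) + 4×(0.281−0.035)] / (0.097−0.035)
   = 0.73 × 2.0190 / 0.062 = 23.7721

$23.77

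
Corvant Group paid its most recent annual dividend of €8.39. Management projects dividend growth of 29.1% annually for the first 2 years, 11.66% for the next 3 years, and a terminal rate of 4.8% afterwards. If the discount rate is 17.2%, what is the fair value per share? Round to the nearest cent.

€121.57

Three-stage DDM. Project D₁…D_5; terminal Gordon value at t=5 with g = 0.048; discount at r = 0.172.
D_1 = 10.8315
D_2 = 13.9835
D_3 = 15.6139
D_4 = 17.4345
D_5 = 19.4674
TV_5 = 20.4018/(0.172−0.048) = 164.5307
P₀ = Σ Dₜ/(1+r)ᵗ + TV_5/(1+r)^5 = 121.5717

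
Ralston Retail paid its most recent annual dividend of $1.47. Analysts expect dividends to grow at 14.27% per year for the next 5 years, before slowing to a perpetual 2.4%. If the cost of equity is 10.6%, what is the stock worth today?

Two-stage DDM. Project D₁…D_5 at 0.1427, terminal growth 0.024, discount at r = 0.106.
D_1 = 1.6798
D_2 = 1.9195
D_3 = 2.1934
D_4 = 2.5064
D_5 = 2.8640
Terminal value at t=5: TV = D_6/(r−g) = 2.9328/(0.106−0.024) = 35.7655
P₀ = 1.6798/(1+0.106)^1 + 1.9195/(1+0.106)^2 + 2.1934/(1+0.106)^3 + 2.5064/(1+0.106)^4 + 2.8640/(1+0.106)^5 + 35.7655/(1+0.106)^5 = 29.7266

$29.73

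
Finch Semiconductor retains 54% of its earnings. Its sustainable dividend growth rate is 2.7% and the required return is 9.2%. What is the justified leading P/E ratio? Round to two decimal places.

Payout ratio b = 1 − 0.54 = 0.46.
Justified leading P/E = b/(r−g) = 0.46/(0.092−0.027) = 7.0769

7.08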